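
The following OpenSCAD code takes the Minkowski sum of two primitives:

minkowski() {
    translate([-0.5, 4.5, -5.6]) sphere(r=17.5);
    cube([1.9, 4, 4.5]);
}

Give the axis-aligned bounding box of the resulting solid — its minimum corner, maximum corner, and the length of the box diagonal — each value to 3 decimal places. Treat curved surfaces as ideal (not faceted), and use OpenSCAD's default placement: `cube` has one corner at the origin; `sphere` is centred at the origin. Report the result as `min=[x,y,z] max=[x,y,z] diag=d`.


min=[-18.000,-13.000,-23.100] max=[18.900,26.000,16.400] diag=66.655

A = translate([-0.5, 4.5, -5.6]) sphere(r=17.5) → bbox [-18,-13,-23.1] .. [17,22,11.9]
B = cube([1.9, 4, 4.5]) → bbox [0,0,0] .. [1.9,4,4.5]
lo = A.lo+B.lo = [-18+0, -13+0, -23.1+0] = [-18.000,-13.000,-23.100]
hi = A.hi+B.hi = [17+1.9, 22+4, 11.9+4.5] = [18.900,26.000,16.400]
diag = √(36.9²+39²+39.5²) = √4442.86 = 66.655


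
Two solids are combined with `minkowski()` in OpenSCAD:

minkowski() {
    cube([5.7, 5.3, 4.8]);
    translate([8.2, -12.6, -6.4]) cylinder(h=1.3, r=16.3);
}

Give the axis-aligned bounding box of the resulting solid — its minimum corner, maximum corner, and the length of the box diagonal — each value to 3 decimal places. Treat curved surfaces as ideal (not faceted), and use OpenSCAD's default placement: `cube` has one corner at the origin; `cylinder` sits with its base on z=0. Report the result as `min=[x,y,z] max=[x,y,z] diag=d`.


A = translate([8.2, -12.6, -6.4]) cylinder(h=1.3, r=16.3) → bbox [-8.1,-28.9,-6.4] .. [24.5,3.7,-5.1]
B = cube([5.7, 5.3, 4.8]) → bbox [0,0,0] .. [5.7,5.3,4.8]
lo = A.lo+B.lo = [-8.1+0, -28.9+0, -6.4+0] = [-8.100,-28.900,-6.400]
hi = A.hi+B.hi = [24.5+5.7, 3.7+5.3, -5.1+4.8] = [30.200,9.000,-0.300]
diag = √(38.3²+37.9²+6.1²) = √2940.51 = 54.226

min=[-8.100,-28.900,-6.400] max=[30.200,9.000,-0.300] diag=54.226


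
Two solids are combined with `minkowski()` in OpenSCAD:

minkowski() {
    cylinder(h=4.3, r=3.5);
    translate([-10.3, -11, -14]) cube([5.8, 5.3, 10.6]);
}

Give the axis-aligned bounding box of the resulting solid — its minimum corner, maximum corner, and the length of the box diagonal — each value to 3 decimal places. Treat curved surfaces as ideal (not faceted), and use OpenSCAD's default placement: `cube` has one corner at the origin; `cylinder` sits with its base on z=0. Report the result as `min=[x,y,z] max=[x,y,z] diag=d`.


A = translate([-10.3, -11, -14]) cube([5.8, 5.3, 10.6]) → bbox [-10.3,-11,-14] .. [-4.5,-5.7,-3.4]
B = cylinder(h=4.3, r=3.5) → bbox [-3.5,-3.5,0] .. [3.5,3.5,4.3]
lo = A.lo+B.lo = [-10.3-3.5, -11-3.5, -14+0] = [-13.800,-14.500,-14.000]
hi = A.hi+B.hi = [-4.5+3.5, -5.7+3.5, -3.4+4.3] = [-1.000,-2.200,0.900]
diag = √(12.8²+12.3²+14.9²) = √537.14 = 23.176

min=[-13.800,-14.500,-14.000] max=[-1.000,-2.200,0.900] diag=23.176


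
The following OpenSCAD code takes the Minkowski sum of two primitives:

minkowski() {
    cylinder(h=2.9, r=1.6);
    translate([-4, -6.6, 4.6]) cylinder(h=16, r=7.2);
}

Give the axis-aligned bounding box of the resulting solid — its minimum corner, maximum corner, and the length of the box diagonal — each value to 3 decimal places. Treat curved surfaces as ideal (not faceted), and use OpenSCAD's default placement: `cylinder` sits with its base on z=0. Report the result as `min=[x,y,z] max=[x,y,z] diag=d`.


A = translate([-4, -6.6, 4.6]) cylinder(h=16, r=7.2) → bbox [-11.2,-13.8,4.6] .. [3.2,0.6,20.6]
B = cylinder(h=2.9, r=1.6) → bbox [-1.6,-1.6,0] .. [1.6,1.6,2.9]
lo = A.lo+B.lo = [-11.2-1.6, -13.8-1.6, 4.6+0] = [-12.800,-15.400,4.600]
hi = A.hi+B.hi = [3.2+1.6, 0.6+1.6, 20.6+2.9] = [4.800,2.200,23.500]
diag = √(17.6²+17.6²+18.9²) = √976.73 = 31.253

min=[-12.800,-15.400,4.600] max=[4.800,2.200,23.500] diag=31.253


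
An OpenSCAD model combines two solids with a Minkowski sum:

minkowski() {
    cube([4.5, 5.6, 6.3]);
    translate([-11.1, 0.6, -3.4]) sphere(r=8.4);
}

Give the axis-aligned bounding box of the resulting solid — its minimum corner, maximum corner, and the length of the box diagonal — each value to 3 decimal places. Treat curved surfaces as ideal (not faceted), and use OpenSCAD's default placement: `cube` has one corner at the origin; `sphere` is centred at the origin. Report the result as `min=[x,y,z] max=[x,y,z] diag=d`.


min=[-19.500,-7.800,-11.800] max=[1.800,14.600,11.300] diag=38.588

A = translate([-11.1, 0.6, -3.4]) sphere(r=8.4) → bbox [-19.5,-7.8,-11.8] .. [-2.7,9,5]
B = cube([4.5, 5.6, 6.3]) → bbox [0,0,0] .. [4.5,5.6,6.3]
lo = A.lo+B.lo = [-19.5+0, -7.8+0, -11.8+0] = [-19.500,-7.800,-11.800]
hi = A.hi+B.hi = [-2.7+4.5, 9+5.6, 5+6.3] = [1.800,14.600,11.300]
diag = √(21.3²+22.4²+23.1²) = √1489.06 = 38.588


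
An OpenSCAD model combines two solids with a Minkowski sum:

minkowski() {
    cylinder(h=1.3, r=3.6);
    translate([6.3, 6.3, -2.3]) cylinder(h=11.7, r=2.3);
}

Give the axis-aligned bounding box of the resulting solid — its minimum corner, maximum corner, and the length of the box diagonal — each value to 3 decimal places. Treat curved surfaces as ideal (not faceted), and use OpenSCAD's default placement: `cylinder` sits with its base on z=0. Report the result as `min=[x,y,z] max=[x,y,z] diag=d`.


min=[0.400,0.400,-2.300] max=[12.200,12.200,10.700] diag=21.154

A = translate([6.3, 6.3, -2.3]) cylinder(h=11.7, r=2.3) → bbox [4,4,-2.3] .. [8.6,8.6,9.4]
B = cylinder(h=1.3, r=3.6) → bbox [-3.6,-3.6,0] .. [3.6,3.6,1.3]
lo = A.lo+B.lo = [4-3.6, 4-3.6, -2.3+0] = [0.400,0.400,-2.300]
hi = A.hi+B.hi = [8.6+3.6, 8.6+3.6, 9.4+1.3] = [12.200,12.200,10.700]
diag = √(11.8²+11.8²+13²) = √447.48 = 21.154


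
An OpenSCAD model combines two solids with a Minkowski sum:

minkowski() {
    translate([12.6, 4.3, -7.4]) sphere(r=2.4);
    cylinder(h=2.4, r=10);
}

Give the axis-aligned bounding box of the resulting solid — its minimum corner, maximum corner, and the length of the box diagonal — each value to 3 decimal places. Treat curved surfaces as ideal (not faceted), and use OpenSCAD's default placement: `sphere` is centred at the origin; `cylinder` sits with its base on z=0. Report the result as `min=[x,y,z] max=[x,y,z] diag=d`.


A = translate([12.6, 4.3, -7.4]) sphere(r=2.4) → bbox [10.2,1.9,-9.8] .. [15,6.7,-5]
B = cylinder(h=2.4, r=10) → bbox [-10,-10,0] .. [10,10,2.4]
lo = A.lo+B.lo = [10.2-10, 1.9-10, -9.8+0] = [0.200,-8.100,-9.800]
hi = A.hi+B.hi = [15+10, 6.7+10, -5+2.4] = [25.000,16.700,-2.600]
diag = √(24.8²+24.8²+7.2²) = √1281.92 = 35.804

min=[0.200,-8.100,-9.800] max=[25.000,16.700,-2.600] diag=35.804


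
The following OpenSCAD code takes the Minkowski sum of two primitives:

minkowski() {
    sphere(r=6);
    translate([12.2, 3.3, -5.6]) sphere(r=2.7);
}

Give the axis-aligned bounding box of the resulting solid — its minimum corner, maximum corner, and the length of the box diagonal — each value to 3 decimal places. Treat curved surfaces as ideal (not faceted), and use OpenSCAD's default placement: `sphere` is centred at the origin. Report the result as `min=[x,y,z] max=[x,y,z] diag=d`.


A = translate([12.2, 3.3, -5.6]) sphere(r=2.7) → bbox [9.5,0.6,-8.3] .. [14.9,6,-2.9]
B = sphere(r=6) → bbox [-6,-6,-6] .. [6,6,6]
lo = A.lo+B.lo = [9.5-6, 0.6-6, -8.3-6] = [3.500,-5.400,-14.300]
hi = A.hi+B.hi = [14.9+6, 6+6, -2.9+6] = [20.900,12.000,3.100]
diag = √(17.4²+17.4²+17.4²) = √908.28 = 30.138

min=[3.500,-5.400,-14.300] max=[20.900,12.000,3.100] diag=30.138


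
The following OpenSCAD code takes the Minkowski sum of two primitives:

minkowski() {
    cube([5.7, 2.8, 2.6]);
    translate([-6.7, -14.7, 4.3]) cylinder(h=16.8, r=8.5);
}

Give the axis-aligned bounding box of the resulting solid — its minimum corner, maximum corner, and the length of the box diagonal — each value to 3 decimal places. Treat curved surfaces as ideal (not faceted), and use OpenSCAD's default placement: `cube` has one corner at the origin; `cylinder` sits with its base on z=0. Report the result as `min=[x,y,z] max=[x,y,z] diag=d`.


A = translate([-6.7, -14.7, 4.3]) cylinder(h=16.8, r=8.5) → bbox [-15.2,-23.2,4.3] .. [1.8,-6.2,21.1]
B = cube([5.7, 2.8, 2.6]) → bbox [0,0,0] .. [5.7,2.8,2.6]
lo = A.lo+B.lo = [-15.2+0, -23.2+0, 4.3+0] = [-15.200,-23.200,4.300]
hi = A.hi+B.hi = [1.8+5.7, -6.2+2.8, 21.1+2.6] = [7.500,-3.400,23.700]
diag = √(22.7²+19.8²+19.4²) = √1283.69 = 35.829

min=[-15.200,-23.200,4.300] max=[7.500,-3.400,23.700] diag=35.829


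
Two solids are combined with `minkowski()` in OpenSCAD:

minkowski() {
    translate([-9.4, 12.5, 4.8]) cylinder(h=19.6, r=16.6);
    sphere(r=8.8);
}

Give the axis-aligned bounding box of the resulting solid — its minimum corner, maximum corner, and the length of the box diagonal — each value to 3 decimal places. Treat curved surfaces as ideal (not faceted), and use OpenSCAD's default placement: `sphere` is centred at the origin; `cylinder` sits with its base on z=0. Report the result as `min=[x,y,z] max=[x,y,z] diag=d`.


min=[-34.800,-12.900,-4.000] max=[16.000,37.900,33.200] diag=80.902

A = translate([-9.4, 12.5, 4.8]) cylinder(h=19.6, r=16.6) → bbox [-26,-4.1,4.8] .. [7.2,29.1,24.4]
B = sphere(r=8.8) → bbox [-8.8,-8.8,-8.8] .. [8.8,8.8,8.8]
lo = A.lo+B.lo = [-26-8.8, -4.1-8.8, 4.8-8.8] = [-34.800,-12.900,-4.000]
hi = A.hi+B.hi = [7.2+8.8, 29.1+8.8, 24.4+8.8] = [16.000,37.900,33.200]
diag = √(50.8²+50.8²+37.2²) = √6545.12 = 80.902


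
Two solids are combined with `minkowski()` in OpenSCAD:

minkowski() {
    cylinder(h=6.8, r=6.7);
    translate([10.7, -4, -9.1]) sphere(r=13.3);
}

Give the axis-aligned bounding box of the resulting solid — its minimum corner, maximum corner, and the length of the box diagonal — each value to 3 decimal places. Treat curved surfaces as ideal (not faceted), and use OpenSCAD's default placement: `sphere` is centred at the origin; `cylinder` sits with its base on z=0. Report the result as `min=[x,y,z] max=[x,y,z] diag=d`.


A = translate([10.7, -4, -9.1]) sphere(r=13.3) → bbox [-2.6,-17.3,-22.4] .. [24,9.3,4.2]
B = cylinder(h=6.8, r=6.7) → bbox [-6.7,-6.7,0] .. [6.7,6.7,6.8]
lo = A.lo+B.lo = [-2.6-6.7, -17.3-6.7, -22.4+0] = [-9.300,-24.000,-22.400]
hi = A.hi+B.hi = [24+6.7, 9.3+6.7, 4.2+6.8] = [30.700,16.000,11.000]
diag = √(40²+40²+33.4²) = √4315.56 = 65.693

min=[-9.300,-24.000,-22.400] max=[30.700,16.000,11.000] diag=65.693


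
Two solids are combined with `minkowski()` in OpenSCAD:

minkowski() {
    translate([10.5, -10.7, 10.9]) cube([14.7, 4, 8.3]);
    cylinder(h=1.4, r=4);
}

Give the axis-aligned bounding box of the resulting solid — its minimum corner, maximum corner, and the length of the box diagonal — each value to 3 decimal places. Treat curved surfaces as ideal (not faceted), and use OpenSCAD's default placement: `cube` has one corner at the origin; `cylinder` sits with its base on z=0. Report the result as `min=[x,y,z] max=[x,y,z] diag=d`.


min=[6.500,-14.700,10.900] max=[29.200,-2.700,20.600] diag=27.448

A = translate([10.5, -10.7, 10.9]) cube([14.7, 4, 8.3]) → bbox [10.5,-10.7,10.9] .. [25.2,-6.7,19.2]
B = cylinder(h=1.4, r=4) → bbox [-4,-4,0] .. [4,4,1.4]
lo = A.lo+B.lo = [10.5-4, -10.7-4, 10.9+0] = [6.500,-14.700,10.900]
hi = A.hi+B.hi = [25.2+4, -6.7+4, 19.2+1.4] = [29.200,-2.700,20.600]
diag = √(22.7²+12²+9.7²) = √753.38 = 27.448


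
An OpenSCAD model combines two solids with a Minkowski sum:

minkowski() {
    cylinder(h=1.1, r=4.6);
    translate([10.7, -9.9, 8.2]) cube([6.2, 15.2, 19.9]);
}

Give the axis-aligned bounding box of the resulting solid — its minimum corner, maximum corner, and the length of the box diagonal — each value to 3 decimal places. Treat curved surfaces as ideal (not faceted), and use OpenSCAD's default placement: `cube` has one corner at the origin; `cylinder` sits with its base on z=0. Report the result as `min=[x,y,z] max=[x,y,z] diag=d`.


min=[6.100,-14.500,8.200] max=[21.500,9.900,29.200] diag=35.686

A = translate([10.7, -9.9, 8.2]) cube([6.2, 15.2, 19.9]) → bbox [10.7,-9.9,8.2] .. [16.9,5.3,28.1]
B = cylinder(h=1.1, r=4.6) → bbox [-4.6,-4.6,0] .. [4.6,4.6,1.1]
lo = A.lo+B.lo = [10.7-4.6, -9.9-4.6, 8.2+0] = [6.100,-14.500,8.200]
hi = A.hi+B.hi = [16.9+4.6, 5.3+4.6, 28.1+1.1] = [21.500,9.900,29.200]
diag = √(15.4²+24.4²+21²) = √1273.52 = 35.686


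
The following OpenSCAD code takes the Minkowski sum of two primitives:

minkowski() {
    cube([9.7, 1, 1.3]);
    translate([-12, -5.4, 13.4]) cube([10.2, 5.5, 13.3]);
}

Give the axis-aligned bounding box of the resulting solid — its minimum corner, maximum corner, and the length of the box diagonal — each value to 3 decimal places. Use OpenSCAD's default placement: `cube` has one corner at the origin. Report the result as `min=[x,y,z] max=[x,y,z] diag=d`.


A = translate([-12, -5.4, 13.4]) cube([10.2, 5.5, 13.3]) → bbox [-12,-5.4,13.4] .. [-1.8,0.1,26.7]
B = cube([9.7, 1, 1.3]) → bbox [0,0,0] .. [9.7,1,1.3]
lo = A.lo+B.lo = [-12+0, -5.4+0, 13.4+0] = [-12.000,-5.400,13.400]
hi = A.hi+B.hi = [-1.8+9.7, 0.1+1, 26.7+1.3] = [7.900,1.100,28.000]
diag = √(19.9²+6.5²+14.6²) = √651.42 = 25.523

min=[-12.000,-5.400,13.400] max=[7.900,1.100,28.000] diag=25.523


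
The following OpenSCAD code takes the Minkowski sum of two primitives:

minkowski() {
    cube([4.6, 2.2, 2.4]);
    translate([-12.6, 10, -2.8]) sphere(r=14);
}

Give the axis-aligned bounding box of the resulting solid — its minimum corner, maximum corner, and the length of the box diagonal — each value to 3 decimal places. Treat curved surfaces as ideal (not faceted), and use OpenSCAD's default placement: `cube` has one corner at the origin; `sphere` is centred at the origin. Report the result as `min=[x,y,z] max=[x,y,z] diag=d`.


min=[-26.600,-4.000,-16.800] max=[6.000,26.200,13.600] diag=53.842

A = translate([-12.6, 10, -2.8]) sphere(r=14) → bbox [-26.6,-4,-16.8] .. [1.4,24,11.2]
B = cube([4.6, 2.2, 2.4]) → bbox [0,0,0] .. [4.6,2.2,2.4]
lo = A.lo+B.lo = [-26.6+0, -4+0, -16.8+0] = [-26.600,-4.000,-16.800]
hi = A.hi+B.hi = [1.4+4.6, 24+2.2, 11.2+2.4] = [6.000,26.200,13.600]
diag = √(32.6²+30.2²+30.4²) = √2898.96 = 53.842


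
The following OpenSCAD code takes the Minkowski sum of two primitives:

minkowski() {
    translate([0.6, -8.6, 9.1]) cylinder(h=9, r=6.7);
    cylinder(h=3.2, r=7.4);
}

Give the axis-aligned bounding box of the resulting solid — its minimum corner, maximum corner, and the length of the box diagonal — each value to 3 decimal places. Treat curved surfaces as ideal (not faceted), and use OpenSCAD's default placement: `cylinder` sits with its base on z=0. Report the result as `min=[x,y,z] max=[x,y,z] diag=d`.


A = translate([0.6, -8.6, 9.1]) cylinder(h=9, r=6.7) → bbox [-6.1,-15.3,9.1] .. [7.3,-1.9,18.1]
B = cylinder(h=3.2, r=7.4) → bbox [-7.4,-7.4,0] .. [7.4,7.4,3.2]
lo = A.lo+B.lo = [-6.1-7.4, -15.3-7.4, 9.1+0] = [-13.500,-22.700,9.100]
hi = A.hi+B.hi = [7.3+7.4, -1.9+7.4, 18.1+3.2] = [14.700,5.500,21.300]
diag = √(28.2²+28.2²+12.2²) = √1739.32 = 41.705

min=[-13.500,-22.700,9.100] max=[14.700,5.500,21.300] diag=41.705


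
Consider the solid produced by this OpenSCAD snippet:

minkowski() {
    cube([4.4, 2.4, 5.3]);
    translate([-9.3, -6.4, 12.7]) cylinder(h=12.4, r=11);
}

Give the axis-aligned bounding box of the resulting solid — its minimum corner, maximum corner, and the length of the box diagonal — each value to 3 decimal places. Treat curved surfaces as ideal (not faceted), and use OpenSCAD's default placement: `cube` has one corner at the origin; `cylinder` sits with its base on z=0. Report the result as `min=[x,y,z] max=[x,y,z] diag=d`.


min=[-20.300,-17.400,12.700] max=[6.100,7.000,30.400] diag=40.070

A = translate([-9.3, -6.4, 12.7]) cylinder(h=12.4, r=11) → bbox [-20.3,-17.4,12.7] .. [1.7,4.6,25.1]
B = cube([4.4, 2.4, 5.3]) → bbox [0,0,0] .. [4.4,2.4,5.3]
lo = A.lo+B.lo = [-20.3+0, -17.4+0, 12.7+0] = [-20.300,-17.400,12.700]
hi = A.hi+B.hi = [1.7+4.4, 4.6+2.4, 25.1+5.3] = [6.100,7.000,30.400]
diag = √(26.4²+24.4²+17.7²) = √1605.61 = 40.070


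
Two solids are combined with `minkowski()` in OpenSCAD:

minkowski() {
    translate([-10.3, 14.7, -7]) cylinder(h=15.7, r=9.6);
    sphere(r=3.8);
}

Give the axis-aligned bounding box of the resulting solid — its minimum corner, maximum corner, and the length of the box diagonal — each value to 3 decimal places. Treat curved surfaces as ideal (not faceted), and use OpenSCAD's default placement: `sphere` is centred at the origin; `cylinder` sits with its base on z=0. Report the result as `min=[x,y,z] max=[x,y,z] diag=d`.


min=[-23.700,1.300,-10.800] max=[3.100,28.100,12.500] diag=44.490

A = translate([-10.3, 14.7, -7]) cylinder(h=15.7, r=9.6) → bbox [-19.9,5.1,-7] .. [-0.7,24.3,8.7]
B = sphere(r=3.8) → bbox [-3.8,-3.8,-3.8] .. [3.8,3.8,3.8]
lo = A.lo+B.lo = [-19.9-3.8, 5.1-3.8, -7-3.8] = [-23.700,1.300,-10.800]
hi = A.hi+B.hi = [-0.7+3.8, 24.3+3.8, 8.7+3.8] = [3.100,28.100,12.500]
diag = √(26.8²+26.8²+23.3²) = √1979.37 = 44.490


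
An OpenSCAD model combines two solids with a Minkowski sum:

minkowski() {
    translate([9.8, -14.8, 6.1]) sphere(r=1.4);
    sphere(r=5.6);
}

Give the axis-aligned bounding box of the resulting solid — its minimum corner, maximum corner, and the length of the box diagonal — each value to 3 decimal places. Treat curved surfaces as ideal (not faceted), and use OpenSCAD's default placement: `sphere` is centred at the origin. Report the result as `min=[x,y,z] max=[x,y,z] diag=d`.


min=[2.800,-21.800,-0.900] max=[16.800,-7.800,13.100] diag=24.249

A = translate([9.8, -14.8, 6.1]) sphere(r=1.4) → bbox [8.4,-16.2,4.7] .. [11.2,-13.4,7.5]
B = sphere(r=5.6) → bbox [-5.6,-5.6,-5.6] .. [5.6,5.6,5.6]
lo = A.lo+B.lo = [8.4-5.6, -16.2-5.6, 4.7-5.6] = [2.800,-21.800,-0.900]
hi = A.hi+B.hi = [11.2+5.6, -13.4+5.6, 7.5+5.6] = [16.800,-7.800,13.100]
diag = √(14²+14²+14²) = √588 = 24.249


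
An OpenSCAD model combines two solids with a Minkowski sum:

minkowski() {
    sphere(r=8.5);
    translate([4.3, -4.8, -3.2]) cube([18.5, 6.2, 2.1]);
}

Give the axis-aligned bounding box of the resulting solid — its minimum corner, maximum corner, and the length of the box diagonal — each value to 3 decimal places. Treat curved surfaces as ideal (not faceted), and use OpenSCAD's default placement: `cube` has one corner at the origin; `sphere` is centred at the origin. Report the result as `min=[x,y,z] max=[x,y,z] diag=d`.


A = translate([4.3, -4.8, -3.2]) cube([18.5, 6.2, 2.1]) → bbox [4.3,-4.8,-3.2] .. [22.8,1.4,-1.1]
B = sphere(r=8.5) → bbox [-8.5,-8.5,-8.5] .. [8.5,8.5,8.5]
lo = A.lo+B.lo = [4.3-8.5, -4.8-8.5, -3.2-8.5] = [-4.200,-13.300,-11.700]
hi = A.hi+B.hi = [22.8+8.5, 1.4+8.5, -1.1+8.5] = [31.300,9.900,7.400]
diag = √(35.5²+23.2²+19.1²) = √2163.3 = 46.511

min=[-4.200,-13.300,-11.700] max=[31.300,9.900,7.400] diag=46.511


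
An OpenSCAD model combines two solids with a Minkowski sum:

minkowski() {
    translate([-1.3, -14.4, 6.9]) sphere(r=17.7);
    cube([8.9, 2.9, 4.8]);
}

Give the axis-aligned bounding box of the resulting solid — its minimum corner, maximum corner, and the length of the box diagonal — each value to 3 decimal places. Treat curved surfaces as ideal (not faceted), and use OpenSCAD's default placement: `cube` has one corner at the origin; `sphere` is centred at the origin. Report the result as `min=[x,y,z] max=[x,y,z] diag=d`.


A = translate([-1.3, -14.4, 6.9]) sphere(r=17.7) → bbox [-19,-32.1,-10.8] .. [16.4,3.3,24.6]
B = cube([8.9, 2.9, 4.8]) → bbox [0,0,0] .. [8.9,2.9,4.8]
lo = A.lo+B.lo = [-19+0, -32.1+0, -10.8+0] = [-19.000,-32.100,-10.800]
hi = A.hi+B.hi = [16.4+8.9, 3.3+2.9, 24.6+4.8] = [25.300,6.200,29.400]
diag = √(44.3²+38.3²+40.2²) = √5045.42 = 71.031

min=[-19.000,-32.100,-10.800] max=[25.300,6.200,29.400] diag=71.031


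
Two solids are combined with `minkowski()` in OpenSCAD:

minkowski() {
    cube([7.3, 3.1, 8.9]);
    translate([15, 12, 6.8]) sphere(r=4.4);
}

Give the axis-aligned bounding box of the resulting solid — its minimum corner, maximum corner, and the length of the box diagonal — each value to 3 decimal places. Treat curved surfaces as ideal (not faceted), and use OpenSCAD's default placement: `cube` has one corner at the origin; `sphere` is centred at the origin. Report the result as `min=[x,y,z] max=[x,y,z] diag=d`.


min=[10.600,7.600,2.400] max=[26.700,19.500,20.100] diag=26.723

A = translate([15, 12, 6.8]) sphere(r=4.4) → bbox [10.6,7.6,2.4] .. [19.4,16.4,11.2]
B = cube([7.3, 3.1, 8.9]) → bbox [0,0,0] .. [7.3,3.1,8.9]
lo = A.lo+B.lo = [10.6+0, 7.6+0, 2.4+0] = [10.600,7.600,2.400]
hi = A.hi+B.hi = [19.4+7.3, 16.4+3.1, 11.2+8.9] = [26.700,19.500,20.100]
diag = √(16.1²+11.9²+17.7²) = √714.11 = 26.723


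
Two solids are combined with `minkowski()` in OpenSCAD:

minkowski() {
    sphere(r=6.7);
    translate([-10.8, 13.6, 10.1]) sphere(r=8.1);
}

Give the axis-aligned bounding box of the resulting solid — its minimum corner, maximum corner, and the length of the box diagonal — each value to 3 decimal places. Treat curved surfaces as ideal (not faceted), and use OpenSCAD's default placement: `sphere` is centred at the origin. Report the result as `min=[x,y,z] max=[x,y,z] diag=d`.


A = translate([-10.8, 13.6, 10.1]) sphere(r=8.1) → bbox [-18.9,5.5,2] .. [-2.7,21.7,18.2]
B = sphere(r=6.7) → bbox [-6.7,-6.7,-6.7] .. [6.7,6.7,6.7]
lo = A.lo+B.lo = [-18.9-6.7, 5.5-6.7, 2-6.7] = [-25.600,-1.200,-4.700]
hi = A.hi+B.hi = [-2.7+6.7, 21.7+6.7, 18.2+6.7] = [4.000,28.400,24.900]
diag = √(29.6²+29.6²+29.6²) = √2628.48 = 51.269

min=[-25.600,-1.200,-4.700] max=[4.000,28.400,24.900] diag=51.269


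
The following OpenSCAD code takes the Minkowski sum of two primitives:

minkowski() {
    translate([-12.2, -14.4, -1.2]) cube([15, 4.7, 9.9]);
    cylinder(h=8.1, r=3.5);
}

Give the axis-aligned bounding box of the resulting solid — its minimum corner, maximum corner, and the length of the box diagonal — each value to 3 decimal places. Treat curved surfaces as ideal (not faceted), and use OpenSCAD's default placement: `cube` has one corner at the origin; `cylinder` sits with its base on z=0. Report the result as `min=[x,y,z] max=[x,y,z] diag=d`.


A = translate([-12.2, -14.4, -1.2]) cube([15, 4.7, 9.9]) → bbox [-12.2,-14.4,-1.2] .. [2.8,-9.7,8.7]
B = cylinder(h=8.1, r=3.5) → bbox [-3.5,-3.5,0] .. [3.5,3.5,8.1]
lo = A.lo+B.lo = [-12.2-3.5, -14.4-3.5, -1.2+0] = [-15.700,-17.900,-1.200]
hi = A.hi+B.hi = [2.8+3.5, -9.7+3.5, 8.7+8.1] = [6.300,-6.200,16.800]
diag = √(22²+11.7²+18²) = √944.89 = 30.739

min=[-15.700,-17.900,-1.200] max=[6.300,-6.200,16.800] diag=30.739


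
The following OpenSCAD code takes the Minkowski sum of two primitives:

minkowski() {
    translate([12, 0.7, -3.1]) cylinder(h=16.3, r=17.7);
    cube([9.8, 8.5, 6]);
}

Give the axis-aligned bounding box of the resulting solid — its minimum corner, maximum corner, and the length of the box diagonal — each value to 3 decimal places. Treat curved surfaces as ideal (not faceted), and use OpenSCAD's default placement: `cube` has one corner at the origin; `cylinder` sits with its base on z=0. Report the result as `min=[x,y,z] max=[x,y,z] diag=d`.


min=[-5.700,-17.000,-3.100] max=[39.500,26.900,19.200] diag=66.840

A = translate([12, 0.7, -3.1]) cylinder(h=16.3, r=17.7) → bbox [-5.7,-17,-3.1] .. [29.7,18.4,13.2]
B = cube([9.8, 8.5, 6]) → bbox [0,0,0] .. [9.8,8.5,6]
lo = A.lo+B.lo = [-5.7+0, -17+0, -3.1+0] = [-5.700,-17.000,-3.100]
hi = A.hi+B.hi = [29.7+9.8, 18.4+8.5, 13.2+6] = [39.500,26.900,19.200]
diag = √(45.2²+43.9²+22.3²) = √4467.54 = 66.840


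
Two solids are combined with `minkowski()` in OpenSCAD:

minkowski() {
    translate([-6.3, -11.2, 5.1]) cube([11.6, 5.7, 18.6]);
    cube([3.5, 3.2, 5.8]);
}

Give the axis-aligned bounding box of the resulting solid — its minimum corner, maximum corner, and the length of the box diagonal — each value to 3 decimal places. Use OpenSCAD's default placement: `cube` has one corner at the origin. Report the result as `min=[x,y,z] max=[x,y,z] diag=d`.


A = translate([-6.3, -11.2, 5.1]) cube([11.6, 5.7, 18.6]) → bbox [-6.3,-11.2,5.1] .. [5.3,-5.5,23.7]
B = cube([3.5, 3.2, 5.8]) → bbox [0,0,0] .. [3.5,3.2,5.8]
lo = A.lo+B.lo = [-6.3+0, -11.2+0, 5.1+0] = [-6.300,-11.200,5.100]
hi = A.hi+B.hi = [5.3+3.5, -5.5+3.2, 23.7+5.8] = [8.800,-2.300,29.500]
diag = √(15.1²+8.9²+24.4²) = √902.58 = 30.043

min=[-6.300,-11.200,5.100] max=[8.800,-2.300,29.500] diag=30.043


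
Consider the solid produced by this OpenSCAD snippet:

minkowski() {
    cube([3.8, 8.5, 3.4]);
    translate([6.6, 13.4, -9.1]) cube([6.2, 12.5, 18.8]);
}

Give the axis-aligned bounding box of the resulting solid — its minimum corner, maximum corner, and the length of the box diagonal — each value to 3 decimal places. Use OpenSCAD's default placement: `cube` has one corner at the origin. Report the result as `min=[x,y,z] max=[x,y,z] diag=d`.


A = translate([6.6, 13.4, -9.1]) cube([6.2, 12.5, 18.8]) → bbox [6.6,13.4,-9.1] .. [12.8,25.9,9.7]
B = cube([3.8, 8.5, 3.4]) → bbox [0,0,0] .. [3.8,8.5,3.4]
lo = A.lo+B.lo = [6.6+0, 13.4+0, -9.1+0] = [6.600,13.400,-9.100]
hi = A.hi+B.hi = [12.8+3.8, 25.9+8.5, 9.7+3.4] = [16.600,34.400,13.100]
diag = √(10²+21²+22.2²) = √1033.84 = 32.153

min=[6.600,13.400,-9.100] max=[16.600,34.400,13.100] diag=32.153


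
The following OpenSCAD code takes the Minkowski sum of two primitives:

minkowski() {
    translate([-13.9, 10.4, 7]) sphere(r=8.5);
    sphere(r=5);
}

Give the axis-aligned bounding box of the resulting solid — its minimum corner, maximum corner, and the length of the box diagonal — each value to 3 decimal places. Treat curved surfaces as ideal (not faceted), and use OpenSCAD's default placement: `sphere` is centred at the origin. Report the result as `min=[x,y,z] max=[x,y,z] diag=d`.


A = translate([-13.9, 10.4, 7]) sphere(r=8.5) → bbox [-22.4,1.9,-1.5] .. [-5.4,18.9,15.5]
B = sphere(r=5) → bbox [-5,-5,-5] .. [5,5,5]
lo = A.lo+B.lo = [-22.4-5, 1.9-5, -1.5-5] = [-27.400,-3.100,-6.500]
hi = A.hi+B.hi = [-5.4+5, 18.9+5, 15.5+5] = [-0.400,23.900,20.500]
diag = √(27²+27²+27²) = √2187 = 46.765

min=[-27.400,-3.100,-6.500] max=[-0.400,23.900,20.500] diag=46.765


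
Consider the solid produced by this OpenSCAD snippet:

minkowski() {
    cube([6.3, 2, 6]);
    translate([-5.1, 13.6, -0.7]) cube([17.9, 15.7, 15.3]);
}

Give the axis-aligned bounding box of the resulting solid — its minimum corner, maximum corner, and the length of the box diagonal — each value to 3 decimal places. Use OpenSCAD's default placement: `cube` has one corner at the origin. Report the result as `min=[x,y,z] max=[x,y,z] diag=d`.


min=[-5.100,13.600,-0.700] max=[19.100,31.300,20.600] diag=36.778

A = translate([-5.1, 13.6, -0.7]) cube([17.9, 15.7, 15.3]) → bbox [-5.1,13.6,-0.7] .. [12.8,29.3,14.6]
B = cube([6.3, 2, 6]) → bbox [0,0,0] .. [6.3,2,6]
lo = A.lo+B.lo = [-5.1+0, 13.6+0, -0.7+0] = [-5.100,13.600,-0.700]
hi = A.hi+B.hi = [12.8+6.3, 29.3+2, 14.6+6] = [19.100,31.300,20.600]
diag = √(24.2²+17.7²+21.3²) = √1352.62 = 36.778


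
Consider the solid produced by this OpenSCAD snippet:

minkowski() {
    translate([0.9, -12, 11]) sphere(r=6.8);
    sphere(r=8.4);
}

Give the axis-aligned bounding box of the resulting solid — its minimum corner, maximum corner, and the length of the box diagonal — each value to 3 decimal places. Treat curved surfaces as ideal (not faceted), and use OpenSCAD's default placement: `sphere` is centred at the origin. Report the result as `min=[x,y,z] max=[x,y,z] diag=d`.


A = translate([0.9, -12, 11]) sphere(r=6.8) → bbox [-5.9,-18.8,4.2] .. [7.7,-5.2,17.8]
B = sphere(r=8.4) → bbox [-8.4,-8.4,-8.4] .. [8.4,8.4,8.4]
lo = A.lo+B.lo = [-5.9-8.4, -18.8-8.4, 4.2-8.4] = [-14.300,-27.200,-4.200]
hi = A.hi+B.hi = [7.7+8.4, -5.2+8.4, 17.8+8.4] = [16.100,3.200,26.200]
diag = √(30.4²+30.4²+30.4²) = √2772.48 = 52.654

min=[-14.300,-27.200,-4.200] max=[16.100,3.200,26.200] diag=52.654


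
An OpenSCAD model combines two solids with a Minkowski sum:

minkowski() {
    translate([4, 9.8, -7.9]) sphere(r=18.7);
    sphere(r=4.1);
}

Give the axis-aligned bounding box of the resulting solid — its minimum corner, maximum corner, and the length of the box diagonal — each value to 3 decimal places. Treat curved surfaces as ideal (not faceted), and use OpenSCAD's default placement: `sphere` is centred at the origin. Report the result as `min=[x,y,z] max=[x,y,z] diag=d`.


A = translate([4, 9.8, -7.9]) sphere(r=18.7) → bbox [-14.7,-8.9,-26.6] .. [22.7,28.5,10.8]
B = sphere(r=4.1) → bbox [-4.1,-4.1,-4.1] .. [4.1,4.1,4.1]
lo = A.lo+B.lo = [-14.7-4.1, -8.9-4.1, -26.6-4.1] = [-18.800,-13.000,-30.700]
hi = A.hi+B.hi = [22.7+4.1, 28.5+4.1, 10.8+4.1] = [26.800,32.600,14.900]
diag = √(45.6²+45.6²+45.6²) = √6238.08 = 78.982

min=[-18.800,-13.000,-30.700] max=[26.800,32.600,14.900] diag=78.982


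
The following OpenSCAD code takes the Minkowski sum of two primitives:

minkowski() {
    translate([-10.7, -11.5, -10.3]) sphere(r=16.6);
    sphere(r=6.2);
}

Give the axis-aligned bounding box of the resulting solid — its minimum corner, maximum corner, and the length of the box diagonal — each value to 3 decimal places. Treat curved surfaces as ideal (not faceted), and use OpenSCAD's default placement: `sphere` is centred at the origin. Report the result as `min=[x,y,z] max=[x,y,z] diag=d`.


A = translate([-10.7, -11.5, -10.3]) sphere(r=16.6) → bbox [-27.3,-28.1,-26.9] .. [5.9,5.1,6.3]
B = sphere(r=6.2) → bbox [-6.2,-6.2,-6.2] .. [6.2,6.2,6.2]
lo = A.lo+B.lo = [-27.3-6.2, -28.1-6.2, -26.9-6.2] = [-33.500,-34.300,-33.100]
hi = A.hi+B.hi = [5.9+6.2, 5.1+6.2, 6.3+6.2] = [12.100,11.300,12.500]
diag = √(45.6²+45.6²+45.6²) = √6238.08 = 78.982

min=[-33.500,-34.300,-33.100] max=[12.100,11.300,12.500] diag=78.982


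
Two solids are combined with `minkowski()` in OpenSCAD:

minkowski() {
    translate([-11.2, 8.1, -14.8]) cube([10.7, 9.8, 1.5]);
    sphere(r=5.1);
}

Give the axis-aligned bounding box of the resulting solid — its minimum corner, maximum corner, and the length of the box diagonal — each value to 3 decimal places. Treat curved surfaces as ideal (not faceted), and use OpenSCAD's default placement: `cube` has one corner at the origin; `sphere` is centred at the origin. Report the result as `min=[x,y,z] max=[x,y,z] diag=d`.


A = translate([-11.2, 8.1, -14.8]) cube([10.7, 9.8, 1.5]) → bbox [-11.2,8.1,-14.8] .. [-0.5,17.9,-13.3]
B = sphere(r=5.1) → bbox [-5.1,-5.1,-5.1] .. [5.1,5.1,5.1]
lo = A.lo+B.lo = [-11.2-5.1, 8.1-5.1, -14.8-5.1] = [-16.300,3.000,-19.900]
hi = A.hi+B.hi = [-0.5+5.1, 17.9+5.1, -13.3+5.1] = [4.600,23.000,-8.200]
diag = √(20.9²+20²+11.7²) = √973.7 = 31.204

min=[-16.300,3.000,-19.900] max=[4.600,23.000,-8.200] diag=31.204


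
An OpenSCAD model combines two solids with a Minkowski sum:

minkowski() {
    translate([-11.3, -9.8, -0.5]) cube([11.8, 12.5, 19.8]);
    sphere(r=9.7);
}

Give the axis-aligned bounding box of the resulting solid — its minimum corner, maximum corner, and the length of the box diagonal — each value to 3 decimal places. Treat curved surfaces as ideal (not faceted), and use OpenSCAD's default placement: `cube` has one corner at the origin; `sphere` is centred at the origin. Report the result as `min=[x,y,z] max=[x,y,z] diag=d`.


min=[-21.000,-19.500,-10.200] max=[10.200,12.400,29.000] diag=59.394

A = translate([-11.3, -9.8, -0.5]) cube([11.8, 12.5, 19.8]) → bbox [-11.3,-9.8,-0.5] .. [0.5,2.7,19.3]
B = sphere(r=9.7) → bbox [-9.7,-9.7,-9.7] .. [9.7,9.7,9.7]
lo = A.lo+B.lo = [-11.3-9.7, -9.8-9.7, -0.5-9.7] = [-21.000,-19.500,-10.200]
hi = A.hi+B.hi = [0.5+9.7, 2.7+9.7, 19.3+9.7] = [10.200,12.400,29.000]
diag = √(31.2²+31.9²+39.2²) = √3527.69 = 59.394


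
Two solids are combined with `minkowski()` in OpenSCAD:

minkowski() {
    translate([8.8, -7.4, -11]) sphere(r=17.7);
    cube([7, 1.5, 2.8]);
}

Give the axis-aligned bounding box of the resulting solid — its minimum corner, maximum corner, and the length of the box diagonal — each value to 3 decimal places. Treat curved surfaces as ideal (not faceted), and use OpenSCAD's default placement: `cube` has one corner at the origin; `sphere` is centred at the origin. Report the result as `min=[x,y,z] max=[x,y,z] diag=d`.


A = translate([8.8, -7.4, -11]) sphere(r=17.7) → bbox [-8.9,-25.1,-28.7] .. [26.5,10.3,6.7]
B = cube([7, 1.5, 2.8]) → bbox [0,0,0] .. [7,1.5,2.8]
lo = A.lo+B.lo = [-8.9+0, -25.1+0, -28.7+0] = [-8.900,-25.100,-28.700]
hi = A.hi+B.hi = [26.5+7, 10.3+1.5, 6.7+2.8] = [33.500,11.800,9.500]
diag = √(42.4²+36.9²+38.2²) = √4618.61 = 67.960

min=[-8.900,-25.100,-28.700] max=[33.500,11.800,9.500] diag=67.960


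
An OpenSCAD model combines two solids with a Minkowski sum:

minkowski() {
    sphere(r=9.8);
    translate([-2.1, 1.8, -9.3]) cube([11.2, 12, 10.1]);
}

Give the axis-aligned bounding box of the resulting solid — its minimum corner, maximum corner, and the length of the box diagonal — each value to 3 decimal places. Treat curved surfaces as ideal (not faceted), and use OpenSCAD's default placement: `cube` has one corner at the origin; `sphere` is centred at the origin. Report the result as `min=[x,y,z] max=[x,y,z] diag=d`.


A = translate([-2.1, 1.8, -9.3]) cube([11.2, 12, 10.1]) → bbox [-2.1,1.8,-9.3] .. [9.1,13.8,0.8]
B = sphere(r=9.8) → bbox [-9.8,-9.8,-9.8] .. [9.8,9.8,9.8]
lo = A.lo+B.lo = [-2.1-9.8, 1.8-9.8, -9.3-9.8] = [-11.900,-8.000,-19.100]
hi = A.hi+B.hi = [9.1+9.8, 13.8+9.8, 0.8+9.8] = [18.900,23.600,10.600]
diag = √(30.8²+31.6²+29.7²) = √2829.29 = 53.191

min=[-11.900,-8.000,-19.100] max=[18.900,23.600,10.600] diag=53.191


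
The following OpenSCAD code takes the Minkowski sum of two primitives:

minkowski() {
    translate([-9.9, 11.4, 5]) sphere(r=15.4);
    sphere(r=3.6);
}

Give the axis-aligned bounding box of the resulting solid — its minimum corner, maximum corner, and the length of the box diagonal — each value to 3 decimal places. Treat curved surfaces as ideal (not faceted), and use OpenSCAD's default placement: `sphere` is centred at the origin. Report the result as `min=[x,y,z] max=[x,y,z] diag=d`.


min=[-28.900,-7.600,-14.000] max=[9.100,30.400,24.000] diag=65.818

A = translate([-9.9, 11.4, 5]) sphere(r=15.4) → bbox [-25.3,-4,-10.4] .. [5.5,26.8,20.4]
B = sphere(r=3.6) → bbox [-3.6,-3.6,-3.6] .. [3.6,3.6,3.6]
lo = A.lo+B.lo = [-25.3-3.6, -4-3.6, -10.4-3.6] = [-28.900,-7.600,-14.000]
hi = A.hi+B.hi = [5.5+3.6, 26.8+3.6, 20.4+3.6] = [9.100,30.400,24.000]
diag = √(38²+38²+38²) = √4332 = 65.818


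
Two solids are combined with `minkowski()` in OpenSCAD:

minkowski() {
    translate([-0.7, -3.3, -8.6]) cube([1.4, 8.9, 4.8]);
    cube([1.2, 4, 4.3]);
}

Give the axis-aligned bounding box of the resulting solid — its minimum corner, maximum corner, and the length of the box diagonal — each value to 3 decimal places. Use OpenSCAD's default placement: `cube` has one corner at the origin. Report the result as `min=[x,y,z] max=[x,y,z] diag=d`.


min=[-0.700,-3.300,-8.600] max=[1.900,9.600,0.500] diag=15.999

A = translate([-0.7, -3.3, -8.6]) cube([1.4, 8.9, 4.8]) → bbox [-0.7,-3.3,-8.6] .. [0.7,5.6,-3.8]
B = cube([1.2, 4, 4.3]) → bbox [0,0,0] .. [1.2,4,4.3]
lo = A.lo+B.lo = [-0.7+0, -3.3+0, -8.6+0] = [-0.700,-3.300,-8.600]
hi = A.hi+B.hi = [0.7+1.2, 5.6+4, -3.8+4.3] = [1.900,9.600,0.500]
diag = √(2.6²+12.9²+9.1²) = √255.98 = 15.999


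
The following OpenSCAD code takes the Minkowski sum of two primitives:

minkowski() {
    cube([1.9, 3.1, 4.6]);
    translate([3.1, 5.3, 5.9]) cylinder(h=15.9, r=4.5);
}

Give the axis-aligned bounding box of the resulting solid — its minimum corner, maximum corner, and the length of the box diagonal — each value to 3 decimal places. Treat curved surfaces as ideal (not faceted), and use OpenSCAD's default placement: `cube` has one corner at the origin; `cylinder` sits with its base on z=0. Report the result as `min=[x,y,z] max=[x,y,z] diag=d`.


min=[-1.400,0.800,5.900] max=[9.500,12.900,26.400] diag=26.181

A = translate([3.1, 5.3, 5.9]) cylinder(h=15.9, r=4.5) → bbox [-1.4,0.8,5.9] .. [7.6,9.8,21.8]
B = cube([1.9, 3.1, 4.6]) → bbox [0,0,0] .. [1.9,3.1,4.6]
lo = A.lo+B.lo = [-1.4+0, 0.8+0, 5.9+0] = [-1.400,0.800,5.900]
hi = A.hi+B.hi = [7.6+1.9, 9.8+3.1, 21.8+4.6] = [9.500,12.900,26.400]
diag = √(10.9²+12.1²+20.5²) = √685.47 = 26.181


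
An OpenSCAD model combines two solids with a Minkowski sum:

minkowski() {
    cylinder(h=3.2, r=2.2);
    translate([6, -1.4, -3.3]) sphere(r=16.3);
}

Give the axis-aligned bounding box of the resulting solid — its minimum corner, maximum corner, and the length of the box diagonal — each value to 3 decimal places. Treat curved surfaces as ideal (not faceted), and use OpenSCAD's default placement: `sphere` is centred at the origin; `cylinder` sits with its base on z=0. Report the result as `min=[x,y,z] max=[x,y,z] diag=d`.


A = translate([6, -1.4, -3.3]) sphere(r=16.3) → bbox [-10.3,-17.7,-19.6] .. [22.3,14.9,13]
B = cylinder(h=3.2, r=2.2) → bbox [-2.2,-2.2,0] .. [2.2,2.2,3.2]
lo = A.lo+B.lo = [-10.3-2.2, -17.7-2.2, -19.6+0] = [-12.500,-19.900,-19.600]
hi = A.hi+B.hi = [22.3+2.2, 14.9+2.2, 13+3.2] = [24.500,17.100,16.200]
diag = √(37²+37²+35.8²) = √4019.64 = 63.401

min=[-12.500,-19.900,-19.600] max=[24.500,17.100,16.200] diag=63.401


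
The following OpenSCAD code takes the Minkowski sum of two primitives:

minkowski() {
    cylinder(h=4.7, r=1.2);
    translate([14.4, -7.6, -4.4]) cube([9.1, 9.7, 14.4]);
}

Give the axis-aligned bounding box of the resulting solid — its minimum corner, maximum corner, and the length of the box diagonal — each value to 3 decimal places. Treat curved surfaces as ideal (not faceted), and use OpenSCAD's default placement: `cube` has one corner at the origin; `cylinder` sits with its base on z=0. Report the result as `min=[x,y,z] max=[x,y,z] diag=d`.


min=[13.200,-8.800,-4.400] max=[24.700,3.300,14.700] diag=25.367

A = translate([14.4, -7.6, -4.4]) cube([9.1, 9.7, 14.4]) → bbox [14.4,-7.6,-4.4] .. [23.5,2.1,10]
B = cylinder(h=4.7, r=1.2) → bbox [-1.2,-1.2,0] .. [1.2,1.2,4.7]
lo = A.lo+B.lo = [14.4-1.2, -7.6-1.2, -4.4+0] = [13.200,-8.800,-4.400]
hi = A.hi+B.hi = [23.5+1.2, 2.1+1.2, 10+4.7] = [24.700,3.300,14.700]
diag = √(11.5²+12.1²+19.1²) = √643.47 = 25.367


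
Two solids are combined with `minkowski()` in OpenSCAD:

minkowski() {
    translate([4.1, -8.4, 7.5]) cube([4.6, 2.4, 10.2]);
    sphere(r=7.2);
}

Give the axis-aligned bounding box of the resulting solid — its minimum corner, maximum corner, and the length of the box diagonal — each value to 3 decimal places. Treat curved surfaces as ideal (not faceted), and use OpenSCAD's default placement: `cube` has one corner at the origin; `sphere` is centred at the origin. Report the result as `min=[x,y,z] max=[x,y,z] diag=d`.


min=[-3.100,-15.600,0.300] max=[15.900,1.200,24.900] diag=35.333

A = translate([4.1, -8.4, 7.5]) cube([4.6, 2.4, 10.2]) → bbox [4.1,-8.4,7.5] .. [8.7,-6,17.7]
B = sphere(r=7.2) → bbox [-7.2,-7.2,-7.2] .. [7.2,7.2,7.2]
lo = A.lo+B.lo = [4.1-7.2, -8.4-7.2, 7.5-7.2] = [-3.100,-15.600,0.300]
hi = A.hi+B.hi = [8.7+7.2, -6+7.2, 17.7+7.2] = [15.900,1.200,24.900]
diag = √(19²+16.8²+24.6²) = √1248.4 = 35.333


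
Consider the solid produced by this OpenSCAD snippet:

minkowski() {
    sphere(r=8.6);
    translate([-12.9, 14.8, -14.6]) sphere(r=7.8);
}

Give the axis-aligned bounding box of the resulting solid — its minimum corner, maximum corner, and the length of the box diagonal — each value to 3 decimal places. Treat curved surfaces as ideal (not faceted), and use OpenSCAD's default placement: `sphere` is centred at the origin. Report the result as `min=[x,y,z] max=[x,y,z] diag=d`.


A = translate([-12.9, 14.8, -14.6]) sphere(r=7.8) → bbox [-20.7,7,-22.4] .. [-5.1,22.6,-6.8]
B = sphere(r=8.6) → bbox [-8.6,-8.6,-8.6] .. [8.6,8.6,8.6]
lo = A.lo+B.lo = [-20.7-8.6, 7-8.6, -22.4-8.6] = [-29.300,-1.600,-31.000]
hi = A.hi+B.hi = [-5.1+8.6, 22.6+8.6, -6.8+8.6] = [3.500,31.200,1.800]
diag = √(32.8²+32.8²+32.8²) = √3227.52 = 56.811

min=[-29.300,-1.600,-31.000] max=[3.500,31.200,1.800] diag=56.811
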